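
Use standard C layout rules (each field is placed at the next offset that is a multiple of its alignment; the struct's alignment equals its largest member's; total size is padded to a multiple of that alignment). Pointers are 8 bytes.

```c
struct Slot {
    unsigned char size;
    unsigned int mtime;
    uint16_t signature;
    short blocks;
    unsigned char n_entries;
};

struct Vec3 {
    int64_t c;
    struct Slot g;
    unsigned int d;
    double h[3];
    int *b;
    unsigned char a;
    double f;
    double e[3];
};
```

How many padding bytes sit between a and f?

7

Slot: @0: size [1B, align 1] → 1; +3 pad (align 4); @4: mtime [4B, align 4] → 8; @8: signature [2B, align 2] → 10; @10: blocks [2B, align 2] → 12; @12: n_entries [1B, align 1] → 13; +3 tail pad (align 4); size 16, align 4
@0: c [8B, align 8] → 8
@8: g [16B, align 4] → 24
@24: d [4B, align 4] → 28
+4 pad (align 8)
@32: h [24B, align 8] → 56
@56: b [8B, align 8] → 64
@64: a [1B, align 1] → 65
+7 pad (align 8)
@72: f [8B, align 8] → 80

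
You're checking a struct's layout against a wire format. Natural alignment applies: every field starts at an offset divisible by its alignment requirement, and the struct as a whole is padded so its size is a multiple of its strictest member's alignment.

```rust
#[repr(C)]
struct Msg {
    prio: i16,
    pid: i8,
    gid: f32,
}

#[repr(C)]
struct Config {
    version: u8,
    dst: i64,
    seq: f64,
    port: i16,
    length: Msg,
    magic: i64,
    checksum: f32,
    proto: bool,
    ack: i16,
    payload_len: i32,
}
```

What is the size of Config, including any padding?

64 bytes

Msg: 0..2  prio  (2B, 2-aligned); 2..3  pid  (1B, 1-aligned); 3..4  -- padding (1B); 4..8  gid  (4B, 4-aligned); sizeof = 8, alignof = 4
0..1  version  (1B, 1-aligned)
1..8  -- padding (7B)
8..16  dst  (8B, 8-aligned)
16..24  seq  (8B, 8-aligned)
24..26  port  (2B, 2-aligned)
26..28  -- padding (2B)
28..36  length  (8B, 4-aligned)
36..40  -- padding (4B)
40..48  magic  (8B, 8-aligned)
48..52  checksum  (4B, 4-aligned)
52..53  proto  (1B, 1-aligned)
53..54  -- padding (1B)
54..56  ack  (2B, 2-aligned)
56..60  payload_len  (4B, 4-aligned)
60..64  -- tail padding (4B)
sizeof = 64, alignof = 8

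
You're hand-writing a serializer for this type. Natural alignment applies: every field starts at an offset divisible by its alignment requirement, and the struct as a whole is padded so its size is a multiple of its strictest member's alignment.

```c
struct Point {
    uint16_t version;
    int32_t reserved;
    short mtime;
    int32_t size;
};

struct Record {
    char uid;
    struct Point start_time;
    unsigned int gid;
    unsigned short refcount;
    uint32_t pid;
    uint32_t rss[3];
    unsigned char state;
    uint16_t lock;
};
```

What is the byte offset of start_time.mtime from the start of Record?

Point: @0: version [2B, align 2] → 2; +2 pad (align 4); @4: reserved [4B, align 4] → 8; @8: mtime [2B, align 2] → 10; +2 pad (align 4); @12: size [4B, align 4] → 16; size 16, align 4
@0: uid [1B, align 1] → 1
+3 pad (align 4)
@4: start_time [16B, align 4] → 20
within Point: mtime at 8
4 + 8 = 12

12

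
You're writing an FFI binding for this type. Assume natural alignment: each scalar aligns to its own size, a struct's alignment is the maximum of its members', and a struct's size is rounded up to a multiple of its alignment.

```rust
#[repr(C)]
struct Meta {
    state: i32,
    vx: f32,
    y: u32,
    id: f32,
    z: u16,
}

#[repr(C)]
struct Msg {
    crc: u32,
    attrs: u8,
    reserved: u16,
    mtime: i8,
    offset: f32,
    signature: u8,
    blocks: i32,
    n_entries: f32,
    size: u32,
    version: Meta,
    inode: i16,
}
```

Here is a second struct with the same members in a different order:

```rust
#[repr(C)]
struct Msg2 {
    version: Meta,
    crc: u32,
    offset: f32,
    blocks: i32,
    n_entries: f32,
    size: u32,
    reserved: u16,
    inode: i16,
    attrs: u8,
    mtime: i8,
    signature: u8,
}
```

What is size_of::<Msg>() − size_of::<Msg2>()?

Meta: @0: state [4B, align 4] → 4; @4: vx [4B, align 4] → 8; @8: y [4B, align 4] → 12; @12: id [4B, align 4] → 16; @16: z [2B, align 2] → 18; +2 tail pad (align 4); size 20, align 4
@0: crc [4B, align 4] → 4
@4: attrs [1B, align 1] → 5
+1 pad (align 2)
@6: reserved [2B, align 2] → 8
@8: mtime [1B, align 1] → 9
+3 pad (align 4)
@12: offset [4B, align 4] → 16
@16: signature [1B, align 1] → 17
+3 pad (align 4)
@20: blocks [4B, align 4] → 24
@24: n_entries [4B, align 4] → 28
@28: size [4B, align 4] → 32
@32: version [20B, align 4] → 52
@52: inode [2B, align 2] → 54
+2 tail pad (align 4)
size 56, align 4
— Msg2 —
@0: version [20B, align 4] → 20
@20: crc [4B, align 4] → 24
@24: offset [4B, align 4] → 28
@28: blocks [4B, align 4] → 32
@32: n_entries [4B, align 4] → 36
@36: size [4B, align 4] → 40
@40: reserved [2B, align 2] → 42
@42: inode [2B, align 2] → 44
@44: attrs [1B, align 1] → 45
@45: mtime [1B, align 1] → 46
@46: signature [1B, align 1] → 47
+1 tail pad (align 4)
size 48, align 4
56 − 48 = 8

8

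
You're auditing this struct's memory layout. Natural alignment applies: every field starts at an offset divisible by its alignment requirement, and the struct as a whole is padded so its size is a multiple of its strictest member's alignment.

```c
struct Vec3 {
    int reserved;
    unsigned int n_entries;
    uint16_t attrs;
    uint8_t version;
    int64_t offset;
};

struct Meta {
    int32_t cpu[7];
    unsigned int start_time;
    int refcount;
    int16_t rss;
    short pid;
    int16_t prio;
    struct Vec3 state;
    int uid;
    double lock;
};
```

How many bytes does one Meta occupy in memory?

88 bytes

Vec3: @0: reserved [4B, align 4] → 4; @4: n_entries [4B, align 4] → 8; @8: attrs [2B, align 2] → 10; @10: version [1B, align 1] → 11; +5 pad (align 8); @16: offset [8B, align 8] → 24; size 24, align 8
@0: cpu [28B, align 4] → 28
@28: start_time [4B, align 4] → 32
@32: refcount [4B, align 4] → 36
@36: rss [2B, align 2] → 38
@38: pid [2B, align 2] → 40
@40: prio [2B, align 2] → 42
+6 pad (align 8)
@48: state [24B, align 8] → 72
@72: uid [4B, align 4] → 76
+4 pad (align 8)
@80: lock [8B, align 8] → 88
size 88, align 8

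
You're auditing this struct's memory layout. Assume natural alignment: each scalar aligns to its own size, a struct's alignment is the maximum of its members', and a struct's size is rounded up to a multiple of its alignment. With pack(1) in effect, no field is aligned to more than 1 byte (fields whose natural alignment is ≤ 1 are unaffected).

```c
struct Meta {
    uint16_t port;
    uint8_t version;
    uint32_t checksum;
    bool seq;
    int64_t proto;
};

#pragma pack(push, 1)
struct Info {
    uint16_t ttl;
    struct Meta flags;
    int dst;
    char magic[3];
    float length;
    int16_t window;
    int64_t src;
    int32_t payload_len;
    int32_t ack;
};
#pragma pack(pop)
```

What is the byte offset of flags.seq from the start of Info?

10

Meta: @0: port [2B, align 2] → 2; @2: version [1B, align 1] → 3; +1 pad (align 4); @4: checksum [4B, align 4] → 8; @8: seq [1B, align 1] → 9; +7 pad (align 8); @16: proto [8B, align 8] → 24; size 24, align 8
@0: ttl [2B, align 1] → 2
@2: flags [24B, align 1] → 26
within Meta: seq at 8
2 + 8 = 10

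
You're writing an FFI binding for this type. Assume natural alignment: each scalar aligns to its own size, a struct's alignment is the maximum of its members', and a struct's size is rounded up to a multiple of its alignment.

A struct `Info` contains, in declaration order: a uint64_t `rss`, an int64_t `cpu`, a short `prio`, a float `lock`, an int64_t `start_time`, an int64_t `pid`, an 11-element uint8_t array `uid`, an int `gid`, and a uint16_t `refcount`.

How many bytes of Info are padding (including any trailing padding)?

9

rss at 0 (size 8, align 8) → ends 8
cpu at 8 (size 8, align 8) → ends 16
prio at 16 (size 2, align 2) → ends 18
pad 2 to align 4 for lock
lock at 20 (size 4, align 4) → ends 24
start_time at 24 (size 8, align 8) → ends 32
pid at 32 (size 8, align 8) → ends 40
uid at 40 (size 11, align 1) → ends 51
pad 1 to align 4 for gid
gid at 52 (size 4, align 4) → ends 56
refcount at 56 (size 2, align 2) → ends 58
tail pad 6 to reach multiple of 8
total 64 bytes, alignment 8
data bytes 55, size 64 → padding 9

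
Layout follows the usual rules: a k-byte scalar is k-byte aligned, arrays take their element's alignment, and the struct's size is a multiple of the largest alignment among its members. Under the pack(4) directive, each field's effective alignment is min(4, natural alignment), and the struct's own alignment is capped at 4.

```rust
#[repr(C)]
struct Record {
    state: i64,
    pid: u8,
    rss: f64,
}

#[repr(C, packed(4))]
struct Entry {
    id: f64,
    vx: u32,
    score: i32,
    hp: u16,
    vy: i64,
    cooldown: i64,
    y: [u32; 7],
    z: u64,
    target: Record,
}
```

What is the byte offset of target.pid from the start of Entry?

Record: 0..8  state  (8B, 8-aligned); 8..9  pid  (1B, 1-aligned); 9..16  -- padding (7B); 16..24  rss  (8B, 8-aligned); sizeof = 24, alignof = 8
0..8  id  (8B, 4-aligned)
8..12  vx  (4B, 4-aligned)
12..16  score  (4B, 4-aligned)
16..18  hp  (2B, 2-aligned)
18..20  -- padding (2B)
20..28  vy  (8B, 4-aligned)
28..36  cooldown  (8B, 4-aligned)
36..64  y  (28B, 4-aligned)
64..72  z  (8B, 4-aligned)
72..96  target  (24B, 4-aligned)
within Record: pid at 8
72 + 8 = 80

80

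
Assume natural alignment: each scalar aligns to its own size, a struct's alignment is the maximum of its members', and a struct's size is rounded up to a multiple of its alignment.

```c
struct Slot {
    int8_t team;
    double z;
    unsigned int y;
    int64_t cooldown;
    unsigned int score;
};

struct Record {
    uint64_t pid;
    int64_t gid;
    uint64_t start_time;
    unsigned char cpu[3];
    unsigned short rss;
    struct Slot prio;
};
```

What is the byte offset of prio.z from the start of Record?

Slot: 0..1  team  (1B, 1-aligned); 1..8  -- padding (7B); 8..16  z  (8B, 8-aligned); 16..20  y  (4B, 4-aligned); 20..24  -- padding (4B); 24..32  cooldown  (8B, 8-aligned); 32..36  score  (4B, 4-aligned); 36..40  -- tail padding (4B); sizeof = 40, alignof = 8
0..8  pid  (8B, 8-aligned)
8..16  gid  (8B, 8-aligned)
16..24  start_time  (8B, 8-aligned)
24..27  cpu  (3B, 1-aligned)
27..28  -- padding (1B)
28..30  rss  (2B, 2-aligned)
30..32  -- padding (2B)
32..72  prio  (40B, 8-aligned)
within Slot: z at 8
32 + 8 = 40

40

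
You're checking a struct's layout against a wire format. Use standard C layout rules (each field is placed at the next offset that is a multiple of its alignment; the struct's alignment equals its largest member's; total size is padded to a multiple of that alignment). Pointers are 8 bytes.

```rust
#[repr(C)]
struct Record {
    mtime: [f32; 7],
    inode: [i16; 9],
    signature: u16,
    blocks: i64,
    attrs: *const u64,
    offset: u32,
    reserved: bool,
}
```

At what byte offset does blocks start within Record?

mtime at 0 (size 28, align 4) → ends 28
inode at 28 (size 18, align 2) → ends 46
signature at 46 (size 2, align 2) → ends 48
blocks at 48 (size 8, align 8) → ends 56

48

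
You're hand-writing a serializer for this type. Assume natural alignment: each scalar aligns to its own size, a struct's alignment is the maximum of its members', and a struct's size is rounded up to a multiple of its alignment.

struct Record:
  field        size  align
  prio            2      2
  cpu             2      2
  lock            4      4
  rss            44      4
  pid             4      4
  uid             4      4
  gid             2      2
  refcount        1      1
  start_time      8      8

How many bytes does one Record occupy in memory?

72

prio at 0 (size 2, align 2) → ends 2
cpu at 2 (size 2, align 2) → ends 4
lock at 4 (size 4, align 4) → ends 8
rss at 8 (size 44, align 4) → ends 52
pid at 52 (size 4, align 4) → ends 56
uid at 56 (size 4, align 4) → ends 60
gid at 60 (size 2, align 2) → ends 62
refcount at 62 (size 1, align 1) → ends 63
pad 1 to align 8 for start_time
start_time at 64 (size 8, align 8) → ends 72
total 72 bytes, alignment 8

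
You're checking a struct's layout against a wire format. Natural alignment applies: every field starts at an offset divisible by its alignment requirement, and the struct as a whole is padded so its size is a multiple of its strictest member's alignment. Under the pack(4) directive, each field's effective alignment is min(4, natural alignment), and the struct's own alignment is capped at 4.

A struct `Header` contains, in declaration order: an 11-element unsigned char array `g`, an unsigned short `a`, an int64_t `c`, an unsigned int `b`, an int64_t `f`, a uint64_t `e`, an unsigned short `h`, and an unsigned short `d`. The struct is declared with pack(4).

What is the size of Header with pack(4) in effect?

48

@0: g [11B, align 1] → 11
+1 pad (align 2)
@12: a [2B, align 2] → 14
+2 pad (align 4)
@16: c [8B, align 4] → 24
@24: b [4B, align 4] → 28
@28: f [8B, align 4] → 36
@36: e [8B, align 4] → 44
@44: h [2B, align 2] → 46
@46: d [2B, align 2] → 48
size 48, align 4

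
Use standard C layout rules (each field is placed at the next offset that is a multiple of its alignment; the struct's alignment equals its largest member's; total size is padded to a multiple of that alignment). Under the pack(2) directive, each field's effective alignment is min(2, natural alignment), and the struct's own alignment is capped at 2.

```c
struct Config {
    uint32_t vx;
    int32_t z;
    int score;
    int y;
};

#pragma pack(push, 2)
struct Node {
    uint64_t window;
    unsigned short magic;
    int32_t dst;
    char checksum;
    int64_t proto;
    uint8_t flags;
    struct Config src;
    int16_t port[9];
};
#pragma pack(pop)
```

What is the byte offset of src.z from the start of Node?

30

Config: vx at 0 (size 4, align 4) → ends 4; z at 4 (size 4, align 4) → ends 8; score at 8 (size 4, align 4) → ends 12; y at 12 (size 4, align 4) → ends 16; total 16 bytes, alignment 4
window at 0 (size 8, align 2) → ends 8
magic at 8 (size 2, align 2) → ends 10
dst at 10 (size 4, align 2) → ends 14
checksum at 14 (size 1, align 1) → ends 15
pad 1 to align 2 for proto
proto at 16 (size 8, align 2) → ends 24
flags at 24 (size 1, align 1) → ends 25
pad 1 to align 2 for src
src at 26 (size 16, align 2) → ends 42
within Config: z at 4
26 + 4 = 30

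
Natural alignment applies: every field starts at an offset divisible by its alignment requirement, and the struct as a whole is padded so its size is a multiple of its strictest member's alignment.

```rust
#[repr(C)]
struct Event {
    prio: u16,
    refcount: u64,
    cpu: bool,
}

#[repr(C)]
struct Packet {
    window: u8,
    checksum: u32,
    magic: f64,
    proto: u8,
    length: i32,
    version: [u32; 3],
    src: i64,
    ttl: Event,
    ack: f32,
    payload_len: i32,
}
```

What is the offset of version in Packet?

24

Event: @0: prio [2B, align 2] → 2; +6 pad (align 8); @8: refcount [8B, align 8] → 16; @16: cpu [1B, align 1] → 17; +7 tail pad (align 8); size 24, align 8
@0: window [1B, align 1] → 1
+3 pad (align 4)
@4: checksum [4B, align 4] → 8
@8: magic [8B, align 8] → 16
@16: proto [1B, align 1] → 17
+3 pad (align 4)
@20: length [4B, align 4] → 24
@24: version [12B, align 4] → 36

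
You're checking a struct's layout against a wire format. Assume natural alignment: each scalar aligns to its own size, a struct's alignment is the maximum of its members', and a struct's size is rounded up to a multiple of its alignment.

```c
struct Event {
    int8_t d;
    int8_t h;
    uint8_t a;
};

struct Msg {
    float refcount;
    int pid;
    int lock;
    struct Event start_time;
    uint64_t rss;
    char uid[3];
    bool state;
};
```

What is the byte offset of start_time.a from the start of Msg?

Event: @0: d [1B, align 1] → 1; @1: h [1B, align 1] → 2; @2: a [1B, align 1] → 3; size 3, align 1
@0: refcount [4B, align 4] → 4
@4: pid [4B, align 4] → 8
@8: lock [4B, align 4] → 12
@12: start_time [3B, align 1] → 15
within Event: a at 2
12 + 2 = 14

14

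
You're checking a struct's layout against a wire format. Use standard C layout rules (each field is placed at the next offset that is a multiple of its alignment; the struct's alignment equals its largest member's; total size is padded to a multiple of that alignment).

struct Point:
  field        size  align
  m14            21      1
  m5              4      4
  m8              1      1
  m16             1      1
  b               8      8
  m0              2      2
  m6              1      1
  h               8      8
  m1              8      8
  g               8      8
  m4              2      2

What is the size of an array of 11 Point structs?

m14 at 0 (size 21, align 1) → ends 21
pad 3 to align 4 for m5
m5 at 24 (size 4, align 4) → ends 28
m8 at 28 (size 1, align 1) → ends 29
m16 at 29 (size 1, align 1) → ends 30
pad 2 to align 8 for b
b at 32 (size 8, align 8) → ends 40
m0 at 40 (size 2, align 2) → ends 42
m6 at 42 (size 1, align 1) → ends 43
pad 5 to align 8 for h
h at 48 (size 8, align 8) → ends 56
m1 at 56 (size 8, align 8) → ends 64
g at 64 (size 8, align 8) → ends 72
m4 at 72 (size 2, align 2) → ends 74
tail pad 6 to reach multiple of 8
total 80 bytes, alignment 8
array of 11: 11 × 80 = 880

880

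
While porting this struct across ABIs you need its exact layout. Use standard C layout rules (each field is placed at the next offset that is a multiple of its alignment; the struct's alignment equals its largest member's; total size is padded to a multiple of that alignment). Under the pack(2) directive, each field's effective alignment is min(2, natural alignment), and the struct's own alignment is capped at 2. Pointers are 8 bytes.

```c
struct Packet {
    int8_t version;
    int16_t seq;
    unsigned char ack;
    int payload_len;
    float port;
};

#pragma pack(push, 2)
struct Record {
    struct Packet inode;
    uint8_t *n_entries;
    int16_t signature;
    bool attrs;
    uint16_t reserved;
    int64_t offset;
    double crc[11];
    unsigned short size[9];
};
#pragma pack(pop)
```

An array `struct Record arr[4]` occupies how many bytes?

Packet: 0..1  version  (1B, 1-aligned); 1..2  -- padding (1B); 2..4  seq  (2B, 2-aligned); 4..5  ack  (1B, 1-aligned); 5..8  -- padding (3B); 8..12  payload_len  (4B, 4-aligned); 12..16  port  (4B, 4-aligned); sizeof = 16, alignof = 4
0..16  inode  (16B, 2-aligned)
16..24  n_entries  (8B, 2-aligned)
24..26  signature  (2B, 2-aligned)
26..27  attrs  (1B, 1-aligned)
27..28  -- padding (1B)
28..30  reserved  (2B, 2-aligned)
30..38  offset  (8B, 2-aligned)
38..126  crc  (88B, 2-aligned)
126..144  size  (18B, 2-aligned)
sizeof = 144, alignof = 2
array of 4: 4 × 144 = 576

576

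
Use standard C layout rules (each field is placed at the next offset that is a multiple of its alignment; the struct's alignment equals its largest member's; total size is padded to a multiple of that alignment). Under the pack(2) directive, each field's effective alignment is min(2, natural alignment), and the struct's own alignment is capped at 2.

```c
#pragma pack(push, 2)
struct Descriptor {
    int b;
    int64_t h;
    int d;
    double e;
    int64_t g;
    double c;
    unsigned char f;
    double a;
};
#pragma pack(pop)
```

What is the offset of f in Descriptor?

b at 0 (size 4, align 2) → ends 4
h at 4 (size 8, align 2) → ends 12
d at 12 (size 4, align 2) → ends 16
e at 16 (size 8, align 2) → ends 24
g at 24 (size 8, align 2) → ends 32
c at 32 (size 8, align 2) → ends 40
f at 40 (size 1, align 1) → ends 41

40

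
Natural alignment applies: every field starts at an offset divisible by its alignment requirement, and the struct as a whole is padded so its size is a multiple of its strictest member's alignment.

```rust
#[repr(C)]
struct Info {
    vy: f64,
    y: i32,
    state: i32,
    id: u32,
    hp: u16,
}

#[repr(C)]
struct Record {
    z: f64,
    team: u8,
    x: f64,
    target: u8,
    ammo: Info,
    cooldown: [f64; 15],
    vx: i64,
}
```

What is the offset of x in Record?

Info: 0..8  vy  (8B, 8-aligned); 8..12  y  (4B, 4-aligned); 12..16  state  (4B, 4-aligned); 16..20  id  (4B, 4-aligned); 20..22  hp  (2B, 2-aligned); 22..24  -- tail padding (2B); sizeof = 24, alignof = 8
0..8  z  (8B, 8-aligned)
8..9  team  (1B, 1-aligned)
9..16  -- padding (7B)
16..24  x  (8B, 8-aligned)

16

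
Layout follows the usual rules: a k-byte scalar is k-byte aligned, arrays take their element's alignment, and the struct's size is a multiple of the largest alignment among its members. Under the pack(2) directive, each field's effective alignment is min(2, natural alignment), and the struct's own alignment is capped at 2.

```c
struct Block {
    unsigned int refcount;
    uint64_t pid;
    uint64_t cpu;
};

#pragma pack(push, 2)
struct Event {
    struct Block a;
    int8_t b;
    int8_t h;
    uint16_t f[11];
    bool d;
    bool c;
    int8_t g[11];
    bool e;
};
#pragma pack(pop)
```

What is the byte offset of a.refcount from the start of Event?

0

Block: @0: refcount [4B, align 4] → 4; +4 pad (align 8); @8: pid [8B, align 8] → 16; @16: cpu [8B, align 8] → 24; size 24, align 8
@0: a [24B, align 2] → 24
within Block: refcount at 0
0 + 0 = 0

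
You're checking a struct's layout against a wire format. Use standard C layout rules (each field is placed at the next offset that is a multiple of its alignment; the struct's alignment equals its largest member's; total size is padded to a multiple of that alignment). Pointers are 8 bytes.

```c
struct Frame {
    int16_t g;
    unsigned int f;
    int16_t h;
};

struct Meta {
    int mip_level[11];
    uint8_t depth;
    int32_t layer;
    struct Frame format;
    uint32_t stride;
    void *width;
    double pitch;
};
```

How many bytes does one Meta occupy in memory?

Frame: g at 0 (size 2, align 2) → ends 2; pad 2 to align 4 for f; f at 4 (size 4, align 4) → ends 8; h at 8 (size 2, align 2) → ends 10; tail pad 2 to reach multiple of 4; total 12 bytes, alignment 4
mip_level at 0 (size 44, align 4) → ends 44
depth at 44 (size 1, align 1) → ends 45
pad 3 to align 4 for layer
layer at 48 (size 4, align 4) → ends 52
format at 52 (size 12, align 4) → ends 64
stride at 64 (size 4, align 4) → ends 68
pad 4 to align 8 for width
width at 72 (size 8, align 8) → ends 80
pitch at 80 (size 8, align 8) → ends 88
total 88 bytes, alignment 8

88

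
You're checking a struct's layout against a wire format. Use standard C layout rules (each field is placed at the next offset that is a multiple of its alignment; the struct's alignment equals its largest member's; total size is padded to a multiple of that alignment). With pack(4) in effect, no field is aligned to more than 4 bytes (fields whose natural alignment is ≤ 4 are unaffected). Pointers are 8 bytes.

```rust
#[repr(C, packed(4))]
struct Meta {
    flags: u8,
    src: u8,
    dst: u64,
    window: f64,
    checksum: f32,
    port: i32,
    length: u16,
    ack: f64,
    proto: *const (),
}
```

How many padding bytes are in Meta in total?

4

@0: flags [1B, align 1] → 1
@1: src [1B, align 1] → 2
+2 pad (align 4)
@4: dst [8B, align 4] → 12
@12: window [8B, align 4] → 20
@20: checksum [4B, align 4] → 24
@24: port [4B, align 4] → 28
@28: length [2B, align 2] → 30
+2 pad (align 4)
@32: ack [8B, align 4] → 40
@40: proto [8B, align 4] → 48
size 48, align 4
data bytes 44, size 48 → padding 4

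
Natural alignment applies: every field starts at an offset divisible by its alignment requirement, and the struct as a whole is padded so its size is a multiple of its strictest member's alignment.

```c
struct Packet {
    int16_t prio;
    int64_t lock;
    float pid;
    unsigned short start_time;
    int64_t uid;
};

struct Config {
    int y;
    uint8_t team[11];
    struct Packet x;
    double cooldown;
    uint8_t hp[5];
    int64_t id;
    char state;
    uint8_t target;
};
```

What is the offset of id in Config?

Packet: prio at 0 (size 2, align 2) → ends 2; pad 6 to align 8 for lock; lock at 8 (size 8, align 8) → ends 16; pid at 16 (size 4, align 4) → ends 20; start_time at 20 (size 2, align 2) → ends 22; pad 2 to align 8 for uid; uid at 24 (size 8, align 8) → ends 32; total 32 bytes, alignment 8
y at 0 (size 4, align 4) → ends 4
team at 4 (size 11, align 1) → ends 15
pad 1 to align 8 for x
x at 16 (size 32, align 8) → ends 48
cooldown at 48 (size 8, align 8) → ends 56
hp at 56 (size 5, align 1) → ends 61
pad 3 to align 8 for id
id at 64 (size 8, align 8) → ends 72

64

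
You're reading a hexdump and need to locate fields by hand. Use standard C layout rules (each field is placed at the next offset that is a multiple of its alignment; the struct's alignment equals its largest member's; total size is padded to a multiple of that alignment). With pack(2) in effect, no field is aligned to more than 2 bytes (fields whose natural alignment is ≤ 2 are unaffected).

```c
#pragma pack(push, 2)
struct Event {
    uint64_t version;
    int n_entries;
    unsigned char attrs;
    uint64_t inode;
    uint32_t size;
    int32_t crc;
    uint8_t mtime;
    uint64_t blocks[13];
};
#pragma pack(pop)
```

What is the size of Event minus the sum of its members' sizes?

version at 0 (size 8, align 2) → ends 8
n_entries at 8 (size 4, align 2) → ends 12
attrs at 12 (size 1, align 1) → ends 13
pad 1 to align 2 for inode
inode at 14 (size 8, align 2) → ends 22
size at 22 (size 4, align 2) → ends 26
crc at 26 (size 4, align 2) → ends 30
mtime at 30 (size 1, align 1) → ends 31
pad 1 to align 2 for blocks
blocks at 32 (size 104, align 2) → ends 136
total 136 bytes, alignment 2
data bytes 134, size 136 → padding 2

2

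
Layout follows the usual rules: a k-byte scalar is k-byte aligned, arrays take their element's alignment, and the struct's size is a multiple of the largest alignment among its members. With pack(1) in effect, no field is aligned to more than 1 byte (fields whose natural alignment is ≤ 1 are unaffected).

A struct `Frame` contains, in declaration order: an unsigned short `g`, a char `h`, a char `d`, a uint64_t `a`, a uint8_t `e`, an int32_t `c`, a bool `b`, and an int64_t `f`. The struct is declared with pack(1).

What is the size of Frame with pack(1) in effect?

g at 0 (size 2, align 1) → ends 2
h at 2 (size 1, align 1) → ends 3
d at 3 (size 1, align 1) → ends 4
a at 4 (size 8, align 1) → ends 12
e at 12 (size 1, align 1) → ends 13
c at 13 (size 4, align 1) → ends 17
b at 17 (size 1, align 1) → ends 18
f at 18 (size 8, align 1) → ends 26
total 26 bytes, alignment 1

26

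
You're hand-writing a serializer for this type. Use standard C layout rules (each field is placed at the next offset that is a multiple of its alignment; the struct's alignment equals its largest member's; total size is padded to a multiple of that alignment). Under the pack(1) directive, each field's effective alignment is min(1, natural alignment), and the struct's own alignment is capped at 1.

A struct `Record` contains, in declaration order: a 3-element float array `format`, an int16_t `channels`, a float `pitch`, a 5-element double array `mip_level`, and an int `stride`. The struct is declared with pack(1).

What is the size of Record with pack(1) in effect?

0..12  format  (12B, 1-aligned)
12..14  channels  (2B, 1-aligned)
14..18  pitch  (4B, 1-aligned)
18..58  mip_level  (40B, 1-aligned)
58..62  stride  (4B, 1-aligned)
sizeof = 62, alignof = 1

62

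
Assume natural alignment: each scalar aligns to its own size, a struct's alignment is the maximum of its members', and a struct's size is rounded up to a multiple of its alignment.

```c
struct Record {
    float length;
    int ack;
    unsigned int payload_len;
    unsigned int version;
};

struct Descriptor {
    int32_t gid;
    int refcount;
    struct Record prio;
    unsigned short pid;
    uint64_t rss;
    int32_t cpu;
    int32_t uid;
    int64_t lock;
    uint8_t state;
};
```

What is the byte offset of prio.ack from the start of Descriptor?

12

Record: @0: length [4B, align 4] → 4; @4: ack [4B, align 4] → 8; @8: payload_len [4B, align 4] → 12; @12: version [4B, align 4] → 16; size 16, align 4
@0: gid [4B, align 4] → 4
@4: refcount [4B, align 4] → 8
@8: prio [16B, align 4] → 24
within Record: ack at 4
8 + 4 = 12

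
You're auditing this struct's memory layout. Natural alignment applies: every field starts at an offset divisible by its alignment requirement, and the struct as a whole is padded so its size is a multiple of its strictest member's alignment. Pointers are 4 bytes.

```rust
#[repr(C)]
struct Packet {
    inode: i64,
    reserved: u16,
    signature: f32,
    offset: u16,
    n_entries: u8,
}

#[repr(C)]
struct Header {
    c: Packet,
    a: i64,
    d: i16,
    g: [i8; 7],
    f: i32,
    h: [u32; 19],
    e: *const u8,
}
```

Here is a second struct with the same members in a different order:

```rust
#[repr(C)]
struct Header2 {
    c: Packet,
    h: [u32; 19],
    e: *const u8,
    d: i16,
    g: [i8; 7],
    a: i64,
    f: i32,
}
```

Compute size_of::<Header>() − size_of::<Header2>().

Packet: @0: inode [8B, align 8] → 8; @8: reserved [2B, align 2] → 10; +2 pad (align 4); @12: signature [4B, align 4] → 16; @16: offset [2B, align 2] → 18; @18: n_entries [1B, align 1] → 19; +5 tail pad (align 8); size 24, align 8
@0: c [24B, align 8] → 24
@24: a [8B, align 8] → 32
@32: d [2B, align 2] → 34
@34: g [7B, align 1] → 41
+3 pad (align 4)
@44: f [4B, align 4] → 48
@48: h [76B, align 4] → 124
@124: e [4B, align 4] → 128
size 128, align 8
— Header2 —
@0: c [24B, align 8] → 24
@24: h [76B, align 4] → 100
@100: e [4B, align 4] → 104
@104: d [2B, align 2] → 106
@106: g [7B, align 1] → 113
+7 pad (align 8)
@120: a [8B, align 8] → 128
@128: f [4B, align 4] → 132
+4 tail pad (align 8)
size 136, align 8
128 − 136 = -8

-8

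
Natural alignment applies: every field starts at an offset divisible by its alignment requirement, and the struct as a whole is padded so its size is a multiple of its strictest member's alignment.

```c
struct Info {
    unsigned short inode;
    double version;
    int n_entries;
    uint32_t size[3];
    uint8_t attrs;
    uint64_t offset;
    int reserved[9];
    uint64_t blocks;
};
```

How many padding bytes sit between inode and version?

@0: inode [2B, align 2] → 2
+6 pad (align 8)
@8: version [8B, align 8] → 16

6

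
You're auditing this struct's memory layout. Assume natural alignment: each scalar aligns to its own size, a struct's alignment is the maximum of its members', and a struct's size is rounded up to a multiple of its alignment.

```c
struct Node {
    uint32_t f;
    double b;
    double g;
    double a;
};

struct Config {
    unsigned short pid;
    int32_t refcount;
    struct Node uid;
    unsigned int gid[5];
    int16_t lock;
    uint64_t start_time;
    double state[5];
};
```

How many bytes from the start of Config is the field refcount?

Node: f at 0 (size 4, align 4) → ends 4; pad 4 to align 8 for b; b at 8 (size 8, align 8) → ends 16; g at 16 (size 8, align 8) → ends 24; a at 24 (size 8, align 8) → ends 32; total 32 bytes, alignment 8
pid at 0 (size 2, align 2) → ends 2
pad 2 to align 4 for refcount
refcount at 4 (size 4, align 4) → ends 8

4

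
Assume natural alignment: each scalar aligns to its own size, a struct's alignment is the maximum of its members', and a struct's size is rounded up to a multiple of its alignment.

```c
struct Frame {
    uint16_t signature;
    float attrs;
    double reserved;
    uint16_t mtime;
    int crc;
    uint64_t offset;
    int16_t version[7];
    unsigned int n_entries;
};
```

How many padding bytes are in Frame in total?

@0: signature [2B, align 2] → 2
+2 pad (align 4)
@4: attrs [4B, align 4] → 8
@8: reserved [8B, align 8] → 16
@16: mtime [2B, align 2] → 18
+2 pad (align 4)
@20: crc [4B, align 4] → 24
@24: offset [8B, align 8] → 32
@32: version [14B, align 2] → 46
+2 pad (align 4)
@48: n_entries [4B, align 4] → 52
+4 tail pad (align 8)
size 56, align 8
data bytes 46, size 56 → padding 10

10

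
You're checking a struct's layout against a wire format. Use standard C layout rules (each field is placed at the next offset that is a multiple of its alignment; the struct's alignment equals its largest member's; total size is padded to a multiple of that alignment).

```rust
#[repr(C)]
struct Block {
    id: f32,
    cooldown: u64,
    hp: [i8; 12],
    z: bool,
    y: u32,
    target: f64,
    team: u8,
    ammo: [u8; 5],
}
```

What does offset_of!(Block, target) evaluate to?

@0: id [4B, align 4] → 4
+4 pad (align 8)
@8: cooldown [8B, align 8] → 16
@16: hp [12B, align 1] → 28
@28: z [1B, align 1] → 29
+3 pad (align 4)
@32: y [4B, align 4] → 36
+4 pad (align 8)
@40: target [8B, align 8] → 48

40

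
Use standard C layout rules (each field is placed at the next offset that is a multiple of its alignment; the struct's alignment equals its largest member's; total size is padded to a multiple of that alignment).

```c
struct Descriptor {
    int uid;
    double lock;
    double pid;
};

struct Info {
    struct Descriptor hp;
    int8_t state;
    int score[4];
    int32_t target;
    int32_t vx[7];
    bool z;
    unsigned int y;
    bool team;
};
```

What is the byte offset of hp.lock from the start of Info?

Descriptor: uid at 0 (size 4, align 4) → ends 4; pad 4 to align 8 for lock; lock at 8 (size 8, align 8) → ends 16; pid at 16 (size 8, align 8) → ends 24; total 24 bytes, alignment 8
hp at 0 (size 24, align 8) → ends 24
within Descriptor: lock at 8
0 + 8 = 8

8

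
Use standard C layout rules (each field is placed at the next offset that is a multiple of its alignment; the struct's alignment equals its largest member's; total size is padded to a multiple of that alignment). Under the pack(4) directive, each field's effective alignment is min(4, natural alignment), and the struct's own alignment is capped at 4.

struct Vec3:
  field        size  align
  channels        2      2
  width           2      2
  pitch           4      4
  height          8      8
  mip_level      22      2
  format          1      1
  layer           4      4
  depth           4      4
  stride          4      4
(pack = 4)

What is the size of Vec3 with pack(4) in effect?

52

0..2  channels  (2B, 2-aligned)
2..4  width  (2B, 2-aligned)
4..8  pitch  (4B, 4-aligned)
8..16  height  (8B, 4-aligned)
16..38  mip_level  (22B, 2-aligned)
38..39  format  (1B, 1-aligned)
39..40  -- padding (1B)
40..44  layer  (4B, 4-aligned)
44..48  depth  (4B, 4-aligned)
48..52  stride  (4B, 4-aligned)
sizeof = 52, alignof = 4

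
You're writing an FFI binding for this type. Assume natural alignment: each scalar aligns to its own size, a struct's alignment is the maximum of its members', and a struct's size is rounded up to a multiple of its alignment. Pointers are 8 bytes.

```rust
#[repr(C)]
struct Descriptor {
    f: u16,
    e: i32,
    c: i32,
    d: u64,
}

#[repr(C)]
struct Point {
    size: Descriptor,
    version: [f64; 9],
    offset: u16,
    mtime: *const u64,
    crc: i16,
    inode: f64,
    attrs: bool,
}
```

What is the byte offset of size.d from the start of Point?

Descriptor: f at 0 (size 2, align 2) → ends 2; pad 2 to align 4 for e; e at 4 (size 4, align 4) → ends 8; c at 8 (size 4, align 4) → ends 12; pad 4 to align 8 for d; d at 16 (size 8, align 8) → ends 24; total 24 bytes, alignment 8
size at 0 (size 24, align 8) → ends 24
within Descriptor: d at 16
0 + 16 = 16

16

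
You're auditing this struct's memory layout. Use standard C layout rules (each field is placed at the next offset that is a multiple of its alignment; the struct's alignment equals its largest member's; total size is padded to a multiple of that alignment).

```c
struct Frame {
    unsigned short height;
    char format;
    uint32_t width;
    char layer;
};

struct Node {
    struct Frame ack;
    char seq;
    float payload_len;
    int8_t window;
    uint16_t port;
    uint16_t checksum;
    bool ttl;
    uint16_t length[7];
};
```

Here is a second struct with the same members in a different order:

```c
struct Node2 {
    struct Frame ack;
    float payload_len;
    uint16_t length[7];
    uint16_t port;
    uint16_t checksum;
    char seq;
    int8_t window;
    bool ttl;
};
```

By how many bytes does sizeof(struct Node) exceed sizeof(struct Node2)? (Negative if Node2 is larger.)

Frame: 0..2  height  (2B, 2-aligned); 2..3  format  (1B, 1-aligned); 3..4  -- padding (1B); 4..8  width  (4B, 4-aligned); 8..9  layer  (1B, 1-aligned); 9..12  -- tail padding (3B); sizeof = 12, alignof = 4
0..12  ack  (12B, 4-aligned)
12..13  seq  (1B, 1-aligned)
13..16  -- padding (3B)
16..20  payload_len  (4B, 4-aligned)
20..21  window  (1B, 1-aligned)
21..22  -- padding (1B)
22..24  port  (2B, 2-aligned)
24..26  checksum  (2B, 2-aligned)
26..27  ttl  (1B, 1-aligned)
27..28  -- padding (1B)
28..42  length  (14B, 2-aligned)
42..44  -- tail padding (2B)
sizeof = 44, alignof = 4
— Node2 —
0..12  ack  (12B, 4-aligned)
12..16  payload_len  (4B, 4-aligned)
16..30  length  (14B, 2-aligned)
30..32  port  (2B, 2-aligned)
32..34  checksum  (2B, 2-aligned)
34..35  seq  (1B, 1-aligned)
35..36  window  (1B, 1-aligned)
36..37  ttl  (1B, 1-aligned)
37..40  -- tail padding (3B)
sizeof = 40, alignof = 4
44 − 40 = 4

4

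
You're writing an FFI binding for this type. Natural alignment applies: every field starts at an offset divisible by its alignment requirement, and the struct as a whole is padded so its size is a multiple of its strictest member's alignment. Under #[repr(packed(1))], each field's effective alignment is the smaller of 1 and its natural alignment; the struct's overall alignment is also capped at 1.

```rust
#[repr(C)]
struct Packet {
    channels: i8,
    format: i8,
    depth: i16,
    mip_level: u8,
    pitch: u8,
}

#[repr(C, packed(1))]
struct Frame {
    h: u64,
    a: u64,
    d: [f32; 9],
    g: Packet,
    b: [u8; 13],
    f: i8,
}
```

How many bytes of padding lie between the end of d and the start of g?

0

Packet: @0: channels [1B, align 1] → 1; @1: format [1B, align 1] → 2; @2: depth [2B, align 2] → 4; @4: mip_level [1B, align 1] → 5; @5: pitch [1B, align 1] → 6; size 6, align 2
@0: h [8B, align 1] → 8
@8: a [8B, align 1] → 16
@16: d [36B, align 1] → 52
@52: g [6B, align 1] → 58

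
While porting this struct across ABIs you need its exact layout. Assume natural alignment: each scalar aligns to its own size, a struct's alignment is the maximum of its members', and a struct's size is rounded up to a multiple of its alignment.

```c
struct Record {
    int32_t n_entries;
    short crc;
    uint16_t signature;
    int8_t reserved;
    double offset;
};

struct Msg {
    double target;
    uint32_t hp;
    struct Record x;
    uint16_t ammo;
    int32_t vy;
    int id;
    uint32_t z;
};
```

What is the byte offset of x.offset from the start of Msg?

Record: n_entries at 0 (size 4, align 4) → ends 4; crc at 4 (size 2, align 2) → ends 6; signature at 6 (size 2, align 2) → ends 8; reserved at 8 (size 1, align 1) → ends 9; pad 7 to align 8 for offset; offset at 16 (size 8, align 8) → ends 24; total 24 bytes, alignment 8
target at 0 (size 8, align 8) → ends 8
hp at 8 (size 4, align 4) → ends 12
pad 4 to align 8 for x
x at 16 (size 24, align 8) → ends 40
within Record: offset at 16
16 + 16 = 32

32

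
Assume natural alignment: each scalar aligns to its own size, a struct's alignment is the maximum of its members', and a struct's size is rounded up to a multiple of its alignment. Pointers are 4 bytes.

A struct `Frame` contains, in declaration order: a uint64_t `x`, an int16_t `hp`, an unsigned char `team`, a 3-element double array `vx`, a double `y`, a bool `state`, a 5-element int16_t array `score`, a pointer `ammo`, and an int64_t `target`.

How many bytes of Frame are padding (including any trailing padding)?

6

@0: x [8B, align 8] → 8
@8: hp [2B, align 2] → 10
@10: team [1B, align 1] → 11
+5 pad (align 8)
@16: vx [24B, align 8] → 40
@40: y [8B, align 8] → 48
@48: state [1B, align 1] → 49
+1 pad (align 2)
@50: score [10B, align 2] → 60
@60: ammo [4B, align 4] → 64
@64: target [8B, align 8] → 72
size 72, align 8
data bytes 66, size 72 → padding 6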